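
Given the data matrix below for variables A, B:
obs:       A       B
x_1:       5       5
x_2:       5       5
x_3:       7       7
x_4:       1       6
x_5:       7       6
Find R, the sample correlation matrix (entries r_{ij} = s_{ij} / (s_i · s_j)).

Step 1 — column means:
  mean(A) = (5 + 5 + 7 + 1 + 7) / 5 = 25/5 = 5
  mean(B) = (5 + 5 + 7 + 6 + 6) / 5 = 29/5 = 5.8

Step 2 — sample variances and covariances s[i,j] = (1/(n-1)) · Σ_k (x_{k,i} - mean_i) · (x_{k,j} - mean_j), with n-1 = 4:
  s[A,A] = ((0)·(0) + (0)·(0) + (2)·(2) + (-4)·(-4) + (2)·(2)) / 4 = 24/4 = 6
  s[A,B] = ((0)·(-0.8) + (0)·(-0.8) + (2)·(1.2) + (-4)·(0.2) + (2)·(0.2)) / 4 = 2/4 = 0.5
  s[B,B] = ((-0.8)·(-0.8) + (-0.8)·(-0.8) + (1.2)·(1.2) + (0.2)·(0.2) + (0.2)·(0.2)) / 4 = 2.8/4 = 0.7
  Sample standard deviations s_i = √(s[i,i]):
  s(A) = √(6) = 2.4495
  s(B) = √(0.7) = 0.8367

Step 3 — r_{ij} = s_{ij} / (s_i · s_j):
  r[A,A] = 1 (diagonal).
  r[A,B] = 0.5 / (2.4495 · 0.8367) = 0.5 / 2.0494 = 0.244
  r[B,B] = 1 (diagonal).

R is symmetric with unit diagonal. Assembling:

R = [[1, 0.244],
 [0.244, 1]]


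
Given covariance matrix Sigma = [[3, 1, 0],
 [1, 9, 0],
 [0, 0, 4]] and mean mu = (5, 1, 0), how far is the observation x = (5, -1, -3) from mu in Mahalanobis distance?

Step 1 — centre the observation: (x - mu) = (0, -2, -3).

Step 2 — invert Sigma (cofactor / det for 3×3, or solve directly):
  Sigma^{-1} = [[0.3462, -0.0385, 0],
 [-0.0385, 0.1154, 0],
 [0, 0, 0.25]].

Step 3 — form the quadratic (x - mu)^T · Sigma^{-1} · (x - mu):
  Sigma^{-1} · (x - mu) = (0.0769, -0.2308, -0.75).
  (x - mu)^T · [Sigma^{-1} · (x - mu)] = (0)·(0.0769) + (-2)·(-0.2308) + (-3)·(-0.75) = 2.7115.

Step 4 — take square root: d = √(2.7115) ≈ 1.6467.

d(x, mu) = √(2.7115) ≈ 1.6467


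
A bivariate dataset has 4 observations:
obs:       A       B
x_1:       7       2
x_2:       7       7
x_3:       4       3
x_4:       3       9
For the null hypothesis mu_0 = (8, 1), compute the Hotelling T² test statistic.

Step 1 — sample mean vector:
  mean(A) = (7 + 7 + 4 + 3) / 4 = 21/4 = 5.25
  mean(B) = (2 + 7 + 3 + 9) / 4 = 21/4 = 5.25
  x̄ = (5.25, 5.25),  deviation x̄ - mu_0 = (5.25, 5.25) - (8, 1) = (-2.75, 4.25).

Step 2 — sample covariance matrix, S[i,j] = (1/(n-1)) · Σ_k (x_{k,i} - mean_i) · (x_{k,j} - mean_j), divisor n-1 = 3:
  S[A,A] = ((1.75)·(1.75) + (1.75)·(1.75) + (-1.25)·(-1.25) + (-2.25)·(-2.25)) / 3 = 12.75/3 = 4.25
  S[A,B] = ((1.75)·(-3.25) + (1.75)·(1.75) + (-1.25)·(-2.25) + (-2.25)·(3.75)) / 3 = -8.25/3 = -2.75
  S[B,B] = ((-3.25)·(-3.25) + (1.75)·(1.75) + (-2.25)·(-2.25) + (3.75)·(3.75)) / 3 = 32.75/3 = 10.9167
  S = [[4.25, -2.75],
 [-2.75, 10.9167]].

Step 3 — invert S. det(S) = 4.25·10.9167 - (-2.75)² = 38.8333.
  S^{-1} = (1/det) · [[d, -b], [-b, a]] = [[0.2811, 0.0708],
 [0.0708, 0.1094]].

Step 4 — quadratic form (x̄ - mu_0)^T · S^{-1} · (x̄ - mu_0):
  S^{-1} · (x̄ - mu_0) = (-0.4721, 0.2704),
  (x̄ - mu_0)^T · [...] = (-2.75)·(-0.4721) + (4.25)·(0.2704) = 2.4474.

Step 5 — scale by n: T² = 4 · 2.4474 = 9.7897.

T² ≈ 9.7897


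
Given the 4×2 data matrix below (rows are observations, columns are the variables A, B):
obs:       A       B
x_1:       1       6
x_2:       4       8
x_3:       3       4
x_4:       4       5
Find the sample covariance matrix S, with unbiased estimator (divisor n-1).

Step 1 — column means:
  mean(A) = (1 + 4 + 3 + 4) / 4 = 12/4 = 3
  mean(B) = (6 + 8 + 4 + 5) / 4 = 23/4 = 5.75

Step 2 — sample covariance S[i,j] = (1/(n-1)) · Σ_k (x_{k,i} - mean_i) · (x_{k,j} - mean_j), with n-1 = 3.
  S[A,A] = ((-2)·(-2) + (1)·(1) + (0)·(0) + (1)·(1)) / 3 = 6/3 = 2
  S[A,B] = ((-2)·(0.25) + (1)·(2.25) + (0)·(-1.75) + (1)·(-0.75)) / 3 = 1/3 = 0.3333
  S[B,B] = ((0.25)·(0.25) + (2.25)·(2.25) + (-1.75)·(-1.75) + (-0.75)·(-0.75)) / 3 = 8.75/3 = 2.9167

S is symmetric (S[j,i] = S[i,j]). Assembling:

S = [[2, 0.3333],
 [0.3333, 2.9167]]


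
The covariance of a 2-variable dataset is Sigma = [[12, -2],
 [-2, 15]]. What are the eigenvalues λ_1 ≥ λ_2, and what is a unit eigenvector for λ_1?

Step 1 — characteristic polynomial of 2×2 Sigma:
  det(Sigma - λI) = λ² - trace · λ + det = 0.
  trace = 12 + 15 = 27, det = 12·15 - (-2)² = 176.
Step 2 — discriminant:
  Δ = trace² - 4·det = 729 - 704 = 25.
Step 3 — eigenvalues:
  λ = (trace ± √Δ)/2 = (27 ± 5)/2,
  λ_1 = 16,  λ_2 = 11.

Step 4 — unit eigenvector for λ_1: solve (Sigma - λ_1 I)v = 0. First row:
  (12 - 16)·v_x + (-2)·v_y = 0, i.e. (-4)·v_x + (-2)·v_y = 0,
  so v ∝ (b, λ_1 - a) = (-2, 4); multiply by -1 so the first entry is positive: u = (2, -4).
  ||u|| = √((2)² + (-4)²) = √(20) ≈ 4.4721,
  v_1 = u/||u|| ≈ (0.4472, -0.8944) (||v_1|| = 1).

λ_1 = 16,  λ_2 = 11;  v_1 ≈ (0.4472, -0.8944)


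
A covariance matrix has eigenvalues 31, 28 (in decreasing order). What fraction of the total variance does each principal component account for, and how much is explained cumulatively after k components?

Step 1 — total variance = trace(Sigma) = Σ λ_i = 31 + 28 = 59.

Step 2 — fraction explained by component i = λ_i / Σ λ:
  PC1: 31/59 = 0.5254
  PC2: 28/59 = 0.4746

Step 3 — cumulative fraction after k components = (λ_1 + ... + λ_k) / Σ λ:
  k = 1: 31/59 = 0.5254
  k = 2: (31 + 28)/59 = 59/59 = 1

Summary (fraction, with percent):

explained: PC1 0.5254 (52.54%), PC2 0.4746 (47.46%);  cumulative: 0.5254, 1


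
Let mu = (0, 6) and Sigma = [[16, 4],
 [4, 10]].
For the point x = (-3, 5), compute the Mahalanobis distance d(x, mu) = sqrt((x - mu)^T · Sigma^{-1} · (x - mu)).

Step 1 — centre the observation: (x - mu) = (-3, -1).

Step 2 — invert Sigma. det(Sigma) = 16·10 - (4)² = 144.
  Sigma^{-1} = (1/det) · [[d, -b], [-b, a]] = [[0.0694, -0.0278],
 [-0.0278, 0.1111]].

Step 3 — form the quadratic (x - mu)^T · Sigma^{-1} · (x - mu):
  Sigma^{-1} · (x - mu) = (-0.1806, -0.0278).
  (x - mu)^T · [Sigma^{-1} · (x - mu)] = (-3)·(-0.1806) + (-1)·(-0.0278) = 0.5694.

Step 4 — take square root: d = √(0.5694) ≈ 0.7546.

d(x, mu) = √(0.5694) ≈ 0.7546


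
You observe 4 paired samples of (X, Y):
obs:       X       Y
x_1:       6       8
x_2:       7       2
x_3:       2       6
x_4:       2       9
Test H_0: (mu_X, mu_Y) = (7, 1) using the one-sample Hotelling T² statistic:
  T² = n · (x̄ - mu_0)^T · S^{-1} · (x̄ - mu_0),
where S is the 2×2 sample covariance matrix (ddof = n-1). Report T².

Step 1 — sample mean vector:
  mean(X) = (6 + 7 + 2 + 2) / 4 = 17/4 = 4.25
  mean(Y) = (8 + 2 + 6 + 9) / 4 = 25/4 = 6.25
  x̄ = (4.25, 6.25),  deviation x̄ - mu_0 = (4.25, 6.25) - (7, 1) = (-2.75, 5.25).

Step 2 — sample covariance matrix, S[i,j] = (1/(n-1)) · Σ_k (x_{k,i} - mean_i) · (x_{k,j} - mean_j), divisor n-1 = 3:
  S[X,X] = ((1.75)·(1.75) + (2.75)·(2.75) + (-2.25)·(-2.25) + (-2.25)·(-2.25)) / 3 = 20.75/3 = 6.9167
  S[X,Y] = ((1.75)·(1.75) + (2.75)·(-4.25) + (-2.25)·(-0.25) + (-2.25)·(2.75)) / 3 = -14.25/3 = -4.75
  S[Y,Y] = ((1.75)·(1.75) + (-4.25)·(-4.25) + (-0.25)·(-0.25) + (2.75)·(2.75)) / 3 = 28.75/3 = 9.5833
  S = [[6.9167, -4.75],
 [-4.75, 9.5833]].

Step 3 — invert S. det(S) = 6.9167·9.5833 - (-4.75)² = 43.7222.
  S^{-1} = (1/det) · [[d, -b], [-b, a]] = [[0.2192, 0.1086],
 [0.1086, 0.1582]].

Step 4 — quadratic form (x̄ - mu_0)^T · S^{-1} · (x̄ - mu_0):
  S^{-1} · (x̄ - mu_0) = (-0.0324, 0.5318),
  (x̄ - mu_0)^T · [...] = (-2.75)·(-0.0324) + (5.25)·(0.5318) = 2.8809.

Step 5 — scale by n: T² = 4 · 2.8809 = 11.5235.

T² ≈ 11.5235


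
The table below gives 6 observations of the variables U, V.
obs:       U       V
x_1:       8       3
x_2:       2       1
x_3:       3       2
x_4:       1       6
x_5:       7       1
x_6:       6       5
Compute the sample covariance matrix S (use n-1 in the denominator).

Step 1 — column means:
  mean(U) = (8 + 2 + 3 + 1 + 7 + 6) / 6 = 27/6 = 4.5
  mean(V) = (3 + 1 + 2 + 6 + 1 + 5) / 6 = 18/6 = 3

Step 2 — sample covariance S[i,j] = (1/(n-1)) · Σ_k (x_{k,i} - mean_i) · (x_{k,j} - mean_j), with n-1 = 5.
  S[U,U] = ((3.5)·(3.5) + (-2.5)·(-2.5) + (-1.5)·(-1.5) + (-3.5)·(-3.5) + (2.5)·(2.5) + (1.5)·(1.5)) / 5 = 41.5/5 = 8.3
  S[U,V] = ((3.5)·(0) + (-2.5)·(-2) + (-1.5)·(-1) + (-3.5)·(3) + (2.5)·(-2) + (1.5)·(2)) / 5 = -6/5 = -1.2
  S[V,V] = ((0)·(0) + (-2)·(-2) + (-1)·(-1) + (3)·(3) + (-2)·(-2) + (2)·(2)) / 5 = 22/5 = 4.4

S is symmetric (S[j,i] = S[i,j]). Assembling:

S = [[8.3, -1.2],
 [-1.2, 4.4]]


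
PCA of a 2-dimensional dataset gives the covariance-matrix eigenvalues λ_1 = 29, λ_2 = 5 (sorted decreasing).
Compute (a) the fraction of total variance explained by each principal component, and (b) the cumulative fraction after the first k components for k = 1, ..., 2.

Step 1 — total variance = trace(Sigma) = Σ λ_i = 29 + 5 = 34.

Step 2 — fraction explained by component i = λ_i / Σ λ:
  PC1: 29/34 = 0.8529
  PC2: 5/34 = 0.1471

Step 3 — cumulative fraction after k components = (λ_1 + ... + λ_k) / Σ λ:
  k = 1: 29/34 = 0.8529
  k = 2: (29 + 5)/34 = 34/34 = 1

Summary (fraction, with percent):

explained: PC1 0.8529 (85.29%), PC2 0.1471 (14.71%);  cumulative: 0.8529, 1


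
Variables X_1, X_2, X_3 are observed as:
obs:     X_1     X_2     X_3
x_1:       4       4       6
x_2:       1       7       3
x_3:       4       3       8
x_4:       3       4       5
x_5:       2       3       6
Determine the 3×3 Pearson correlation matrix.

Step 1 — column means:
  mean(X_1) = (4 + 1 + 4 + 3 + 2) / 5 = 14/5 = 2.8
  mean(X_2) = (4 + 7 + 3 + 4 + 3) / 5 = 21/5 = 4.2
  mean(X_3) = (6 + 3 + 8 + 5 + 6) / 5 = 28/5 = 5.6

Step 2 — sample variances and covariances s[i,j] = (1/(n-1)) · Σ_k (x_{k,i} - mean_i) · (x_{k,j} - mean_j), with n-1 = 4:
  s[X_1,X_1] = ((1.2)·(1.2) + (-1.8)·(-1.8) + (1.2)·(1.2) + (0.2)·(0.2) + (-0.8)·(-0.8)) / 4 = 6.8/4 = 1.7
  s[X_1,X_2] = ((1.2)·(-0.2) + (-1.8)·(2.8) + (1.2)·(-1.2) + (0.2)·(-0.2) + (-0.8)·(-1.2)) / 4 = -5.8/4 = -1.45
  s[X_1,X_3] = ((1.2)·(0.4) + (-1.8)·(-2.6) + (1.2)·(2.4) + (0.2)·(-0.6) + (-0.8)·(0.4)) / 4 = 7.6/4 = 1.9
  s[X_2,X_2] = ((-0.2)·(-0.2) + (2.8)·(2.8) + (-1.2)·(-1.2) + (-0.2)·(-0.2) + (-1.2)·(-1.2)) / 4 = 10.8/4 = 2.7
  s[X_2,X_3] = ((-0.2)·(0.4) + (2.8)·(-2.6) + (-1.2)·(2.4) + (-0.2)·(-0.6) + (-1.2)·(0.4)) / 4 = -10.6/4 = -2.65
  s[X_3,X_3] = ((0.4)·(0.4) + (-2.6)·(-2.6) + (2.4)·(2.4) + (-0.6)·(-0.6) + (0.4)·(0.4)) / 4 = 13.2/4 = 3.3
  Sample standard deviations s_i = √(s[i,i]):
  s(X_1) = √(1.7) = 1.3038
  s(X_2) = √(2.7) = 1.6432
  s(X_3) = √(3.3) = 1.8166

Step 3 — r_{ij} = s_{ij} / (s_i · s_j):
  r[X_1,X_1] = 1 (diagonal).
  r[X_1,X_2] = -1.45 / (1.3038 · 1.6432) = -1.45 / 2.1424 = -0.6768
  r[X_1,X_3] = 1.9 / (1.3038 · 1.8166) = 1.9 / 2.3685 = 0.8022
  r[X_2,X_2] = 1 (diagonal).
  r[X_2,X_3] = -2.65 / (1.6432 · 1.8166) = -2.65 / 2.985 = -0.8878
  r[X_3,X_3] = 1 (diagonal).

R is symmetric with unit diagonal. Assembling:

R = [[1, -0.6768, 0.8022],
 [-0.6768, 1, -0.8878],
 [0.8022, -0.8878, 1]]


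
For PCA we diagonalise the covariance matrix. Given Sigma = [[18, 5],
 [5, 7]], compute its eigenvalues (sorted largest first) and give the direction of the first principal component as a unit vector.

Step 1 — characteristic polynomial of 2×2 Sigma:
  det(Sigma - λI) = λ² - trace · λ + det = 0.
  trace = 18 + 7 = 25, det = 18·7 - (5)² = 101.
Step 2 — discriminant:
  Δ = trace² - 4·det = 625 - 404 = 221.
Step 3 — eigenvalues:
  λ = (trace ± √Δ)/2 = (25 ± 14.8661)/2,
  λ_1 = 19.933,  λ_2 = 5.067.

Step 4 — unit eigenvector for λ_1: solve (Sigma - λ_1 I)v = 0. First row:
  (18 - 19.933)·v_x + (5)·v_y = 0, i.e. (-1.933)·v_x + (5)·v_y = 0,
  so v ∝ (b, λ_1 - a) = (5, 1.933) = u.
  ||u|| = √((5)² + (1.933)²) = √(28.7366) ≈ 5.3607,
  v_1 = u/||u|| ≈ (0.9327, 0.3606) (||v_1|| = 1).

λ_1 = 19.933,  λ_2 = 5.067;  v_1 ≈ (0.9327, 0.3606)


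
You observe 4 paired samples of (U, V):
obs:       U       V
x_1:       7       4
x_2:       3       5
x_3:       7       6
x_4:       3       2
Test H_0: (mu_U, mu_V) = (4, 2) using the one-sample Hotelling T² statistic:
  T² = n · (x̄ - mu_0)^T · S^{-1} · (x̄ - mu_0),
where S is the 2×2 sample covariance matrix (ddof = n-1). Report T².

Step 1 — sample mean vector:
  mean(U) = (7 + 3 + 7 + 3) / 4 = 20/4 = 5
  mean(V) = (4 + 5 + 6 + 2) / 4 = 17/4 = 4.25
  x̄ = (5, 4.25),  deviation x̄ - mu_0 = (5, 4.25) - (4, 2) = (1, 2.25).

Step 2 — sample covariance matrix, S[i,j] = (1/(n-1)) · Σ_k (x_{k,i} - mean_i) · (x_{k,j} - mean_j), divisor n-1 = 3:
  S[U,U] = ((2)·(2) + (-2)·(-2) + (2)·(2) + (-2)·(-2)) / 3 = 16/3 = 5.3333
  S[U,V] = ((2)·(-0.25) + (-2)·(0.75) + (2)·(1.75) + (-2)·(-2.25)) / 3 = 6/3 = 2
  S[V,V] = ((-0.25)·(-0.25) + (0.75)·(0.75) + (1.75)·(1.75) + (-2.25)·(-2.25)) / 3 = 8.75/3 = 2.9167
  S = [[5.3333, 2],
 [2, 2.9167]].

Step 3 — invert S. det(S) = 5.3333·2.9167 - (2)² = 11.5556.
  S^{-1} = (1/det) · [[d, -b], [-b, a]] = [[0.2524, -0.1731],
 [-0.1731, 0.4615]].

Step 4 — quadratic form (x̄ - mu_0)^T · S^{-1} · (x̄ - mu_0):
  S^{-1} · (x̄ - mu_0) = (-0.137, 0.8654),
  (x̄ - mu_0)^T · [...] = (1)·(-0.137) + (2.25)·(0.8654) = 1.8101.

Step 5 — scale by n: T² = 4 · 1.8101 = 7.2404.

T² ≈ 7.2404


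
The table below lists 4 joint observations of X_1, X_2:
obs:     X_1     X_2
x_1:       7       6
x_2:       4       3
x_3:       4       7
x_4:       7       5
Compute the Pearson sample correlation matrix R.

Step 1 — column means:
  mean(X_1) = (7 + 4 + 4 + 7) / 4 = 22/4 = 5.5
  mean(X_2) = (6 + 3 + 7 + 5) / 4 = 21/4 = 5.25

Step 2 — sample variances and covariances s[i,j] = (1/(n-1)) · Σ_k (x_{k,i} - mean_i) · (x_{k,j} - mean_j), with n-1 = 3:
  s[X_1,X_1] = ((1.5)·(1.5) + (-1.5)·(-1.5) + (-1.5)·(-1.5) + (1.5)·(1.5)) / 3 = 9/3 = 3
  s[X_1,X_2] = ((1.5)·(0.75) + (-1.5)·(-2.25) + (-1.5)·(1.75) + (1.5)·(-0.25)) / 3 = 1.5/3 = 0.5
  s[X_2,X_2] = ((0.75)·(0.75) + (-2.25)·(-2.25) + (1.75)·(1.75) + (-0.25)·(-0.25)) / 3 = 8.75/3 = 2.9167
  Sample standard deviations s_i = √(s[i,i]):
  s(X_1) = √(3) = 1.7321
  s(X_2) = √(2.9167) = 1.7078

Step 3 — r_{ij} = s_{ij} / (s_i · s_j):
  r[X_1,X_1] = 1 (diagonal).
  r[X_1,X_2] = 0.5 / (1.7321 · 1.7078) = 0.5 / 2.958 = 0.169
  r[X_2,X_2] = 1 (diagonal).

R is symmetric with unit diagonal. Assembling:

R = [[1, 0.169],
 [0.169, 1]]


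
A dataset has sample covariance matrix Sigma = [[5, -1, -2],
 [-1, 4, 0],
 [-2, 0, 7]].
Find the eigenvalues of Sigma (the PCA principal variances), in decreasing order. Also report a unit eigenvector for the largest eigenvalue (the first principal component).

Step 1 — characteristic polynomial p(λ) = det(λI - Sigma) = λ³ - tr·λ² + c_1·λ - det, where tr = trace, c_1 = sum of the principal 2×2 minors, det = det(Sigma):
  tr = 5 + 4 + 7 = 16,
  c_1 = (5·4 - (-1)²) + (5·7 - (-2)²) + (4·7 - (0)²) = 19 + 31 + 28 = 78,
  det = 5·(4·7 - (0)²) - (-1)·((-1)·7 - (0)·(-2)) + (-2)·((-1)·(0) - 4·(-2)) = 5·(28) - (-1)·(-7) + (-2)·(8) = 117.
  So p(λ) = λ³ - 16λ² + 78λ - 117.
Step 2 — look for an integer root (rational root theorem: any rational root is an integer divisor of 117). Testing λ = 3:
  p(3) = 27 - 144 + 234 - 117 = 0  ✓
  Dividing out (λ - 3): p(λ) = (λ - 3)(λ² - 13λ + 39).
Step 3 — remaining eigenvalues from the quadratic λ² - 13λ + 39 = 0:
  Δ = 13² - 4·39 = 169 - 156 = 13,  λ = (13 ± √13)/2 = (13 ± 3.6056)/2 ≈ 8.3028 or 4.6972.
  Sorted: λ_1 = 8.3028,  λ_2 = 4.6972,  λ_3 = 3  (check: sum = 16 = tr ✓).

Step 4 — unit eigenvector for λ_1 ≈ 8.3028: v spans the null space of (Sigma - λ_1 I), whose rows are
  r_1 = (-3.3028, -1, -2),  r_2 = (-1, -4.3028, 0),  r_3 = (-2, 0, -1.3028).
  v is orthogonal to every row, so take v ∝ r_1 × r_2 = ((-1)·(0) - (-2)·(-4.3028), (-2)·(-1) - (-3.3028)·(0), (-3.3028)·(-4.3028) - (-1)·(-1)) ≈ (-8.6056, 2, 13.2111).
  Rescale (multiply by -1 so the first nonzero entry is positive): u = (8.6056, -2, -13.2111).
  ||u|| = √((8.6056)² + (-2)² + (-13.2111)²) = √(252.5887) ≈ 15.893,  v_1 = u/||u|| ≈ (0.5415, -0.1258, -0.8313) (||v_1|| = 1).

λ_1 = 8.3028,  λ_2 = 4.6972,  λ_3 = 3;  v_1 ≈ (0.5415, -0.1258, -0.8313)


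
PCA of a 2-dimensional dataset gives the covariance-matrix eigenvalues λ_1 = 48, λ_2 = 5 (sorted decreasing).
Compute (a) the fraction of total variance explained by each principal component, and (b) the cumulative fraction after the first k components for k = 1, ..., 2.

Step 1 — total variance = trace(Sigma) = Σ λ_i = 48 + 5 = 53.

Step 2 — fraction explained by component i = λ_i / Σ λ:
  PC1: 48/53 = 0.9057
  PC2: 5/53 = 0.0943

Step 3 — cumulative fraction after k components = (λ_1 + ... + λ_k) / Σ λ:
  k = 1: 48/53 = 0.9057
  k = 2: (48 + 5)/53 = 53/53 = 1

Summary (fraction, with percent):

explained: PC1 0.9057 (90.57%), PC2 0.0943 (9.43%);  cumulative: 0.9057, 1


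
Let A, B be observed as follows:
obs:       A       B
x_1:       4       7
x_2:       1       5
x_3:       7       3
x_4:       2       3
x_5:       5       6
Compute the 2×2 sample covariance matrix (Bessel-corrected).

Step 1 — column means:
  mean(A) = (4 + 1 + 7 + 2 + 5) / 5 = 19/5 = 3.8
  mean(B) = (7 + 5 + 3 + 3 + 6) / 5 = 24/5 = 4.8

Step 2 — sample covariance S[i,j] = (1/(n-1)) · Σ_k (x_{k,i} - mean_i) · (x_{k,j} - mean_j), with n-1 = 4.
  S[A,A] = ((0.2)·(0.2) + (-2.8)·(-2.8) + (3.2)·(3.2) + (-1.8)·(-1.8) + (1.2)·(1.2)) / 4 = 22.8/4 = 5.7
  S[A,B] = ((0.2)·(2.2) + (-2.8)·(0.2) + (3.2)·(-1.8) + (-1.8)·(-1.8) + (1.2)·(1.2)) / 4 = -1.2/4 = -0.3
  S[B,B] = ((2.2)·(2.2) + (0.2)·(0.2) + (-1.8)·(-1.8) + (-1.8)·(-1.8) + (1.2)·(1.2)) / 4 = 12.8/4 = 3.2

S is symmetric (S[j,i] = S[i,j]). Assembling:

S = [[5.7, -0.3],
 [-0.3, 3.2]]


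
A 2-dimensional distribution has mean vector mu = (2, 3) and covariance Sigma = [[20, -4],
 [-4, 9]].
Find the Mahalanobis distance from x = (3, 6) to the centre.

Step 1 — centre the observation: (x - mu) = (1, 3).

Step 2 — invert Sigma. det(Sigma) = 20·9 - (-4)² = 164.
  Sigma^{-1} = (1/det) · [[d, -b], [-b, a]] = [[0.0549, 0.0244],
 [0.0244, 0.122]].

Step 3 — form the quadratic (x - mu)^T · Sigma^{-1} · (x - mu):
  Sigma^{-1} · (x - mu) = (0.128, 0.3902).
  (x - mu)^T · [Sigma^{-1} · (x - mu)] = (1)·(0.128) + (3)·(0.3902) = 1.2988.

Step 4 — take square root: d = √(1.2988) ≈ 1.1396.

d(x, mu) = √(1.2988) ≈ 1.1396


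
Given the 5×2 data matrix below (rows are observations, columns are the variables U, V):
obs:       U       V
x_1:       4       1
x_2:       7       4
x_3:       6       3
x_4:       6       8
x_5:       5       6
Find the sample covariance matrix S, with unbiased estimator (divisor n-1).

Step 1 — column means:
  mean(U) = (4 + 7 + 6 + 6 + 5) / 5 = 28/5 = 5.6
  mean(V) = (1 + 4 + 3 + 8 + 6) / 5 = 22/5 = 4.4

Step 2 — sample covariance S[i,j] = (1/(n-1)) · Σ_k (x_{k,i} - mean_i) · (x_{k,j} - mean_j), with n-1 = 4.
  S[U,U] = ((-1.6)·(-1.6) + (1.4)·(1.4) + (0.4)·(0.4) + (0.4)·(0.4) + (-0.6)·(-0.6)) / 4 = 5.2/4 = 1.3
  S[U,V] = ((-1.6)·(-3.4) + (1.4)·(-0.4) + (0.4)·(-1.4) + (0.4)·(3.6) + (-0.6)·(1.6)) / 4 = 4.8/4 = 1.2
  S[V,V] = ((-3.4)·(-3.4) + (-0.4)·(-0.4) + (-1.4)·(-1.4) + (3.6)·(3.6) + (1.6)·(1.6)) / 4 = 29.2/4 = 7.3

S is symmetric (S[j,i] = S[i,j]). Assembling:

S = [[1.3, 1.2],
 [1.2, 7.3]]


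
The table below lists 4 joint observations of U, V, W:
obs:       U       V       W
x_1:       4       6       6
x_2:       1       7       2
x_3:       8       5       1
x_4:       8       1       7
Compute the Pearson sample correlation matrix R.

Step 1 — column means:
  mean(U) = (4 + 1 + 8 + 8) / 4 = 21/4 = 5.25
  mean(V) = (6 + 7 + 5 + 1) / 4 = 19/4 = 4.75
  mean(W) = (6 + 2 + 1 + 7) / 4 = 16/4 = 4

Step 2 — sample variances and covariances s[i,j] = (1/(n-1)) · Σ_k (x_{k,i} - mean_i) · (x_{k,j} - mean_j), with n-1 = 3:
  s[U,U] = ((-1.25)·(-1.25) + (-4.25)·(-4.25) + (2.75)·(2.75) + (2.75)·(2.75)) / 3 = 34.75/3 = 11.5833
  s[U,V] = ((-1.25)·(1.25) + (-4.25)·(2.25) + (2.75)·(0.25) + (2.75)·(-3.75)) / 3 = -20.75/3 = -6.9167
  s[U,W] = ((-1.25)·(2) + (-4.25)·(-2) + (2.75)·(-3) + (2.75)·(3)) / 3 = 6/3 = 2
  s[V,V] = ((1.25)·(1.25) + (2.25)·(2.25) + (0.25)·(0.25) + (-3.75)·(-3.75)) / 3 = 20.75/3 = 6.9167
  s[V,W] = ((1.25)·(2) + (2.25)·(-2) + (0.25)·(-3) + (-3.75)·(3)) / 3 = -14/3 = -4.6667
  s[W,W] = ((2)·(2) + (-2)·(-2) + (-3)·(-3) + (3)·(3)) / 3 = 26/3 = 8.6667
  Sample standard deviations s_i = √(s[i,i]):
  s(U) = √(11.5833) = 3.4034
  s(V) = √(6.9167) = 2.63
  s(W) = √(8.6667) = 2.9439

Step 3 — r_{ij} = s_{ij} / (s_i · s_j):
  r[U,U] = 1 (diagonal).
  r[U,V] = -6.9167 / (3.4034 · 2.63) = -6.9167 / 8.9509 = -0.7727
  r[U,W] = 2 / (3.4034 · 2.9439) = 2 / 10.0194 = 0.1996
  r[V,V] = 1 (diagonal).
  r[V,W] = -4.6667 / (2.63 · 2.9439) = -4.6667 / 7.7424 = -0.6027
  r[W,W] = 1 (diagonal).

R is symmetric with unit diagonal. Assembling:

R = [[1, -0.7727, 0.1996],
 [-0.7727, 1, -0.6027],
 [0.1996, -0.6027, 1]]


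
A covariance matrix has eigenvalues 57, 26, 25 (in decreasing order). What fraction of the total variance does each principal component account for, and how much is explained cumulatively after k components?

Step 1 — total variance = trace(Sigma) = Σ λ_i = 57 + 26 + 25 = 108.

Step 2 — fraction explained by component i = λ_i / Σ λ:
  PC1: 57/108 = 0.5278
  PC2: 26/108 = 0.2407
  PC3: 25/108 = 0.2315

Step 3 — cumulative fraction after k components = (λ_1 + ... + λ_k) / Σ λ:
  k = 1: 57/108 = 0.5278
  k = 2: (57 + 26)/108 = 83/108 = 0.7685
  k = 3: (57 + 26 + 25)/108 = 108/108 = 1

Summary (fraction, with percent):

explained: PC1 0.5278 (52.78%), PC2 0.2407 (24.07%), PC3 0.2315 (23.15%);  cumulative: 0.5278, 0.7685, 1


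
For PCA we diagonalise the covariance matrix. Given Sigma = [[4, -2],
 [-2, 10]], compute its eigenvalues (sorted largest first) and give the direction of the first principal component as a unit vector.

Step 1 — characteristic polynomial of 2×2 Sigma:
  det(Sigma - λI) = λ² - trace · λ + det = 0.
  trace = 4 + 10 = 14, det = 4·10 - (-2)² = 36.
Step 2 — discriminant:
  Δ = trace² - 4·det = 196 - 144 = 52.
Step 3 — eigenvalues:
  λ = (trace ± √Δ)/2 = (14 ± 7.2111)/2,
  λ_1 = 10.6056,  λ_2 = 3.3944.

Step 4 — unit eigenvector for λ_1: solve (Sigma - λ_1 I)v = 0. First row:
  (4 - 10.6056)·v_x + (-2)·v_y = 0, i.e. (-6.6056)·v_x + (-2)·v_y = 0,
  so v ∝ (b, λ_1 - a) = (-2, 6.6056); multiply by -1 so the first entry is positive: u = (2, -6.6056).
  ||u|| = √((2)² + (-6.6056)²) = √(47.6333) ≈ 6.9017,
  v_1 = u/||u|| ≈ (0.2898, -0.9571) (||v_1|| = 1).

λ_1 = 10.6056,  λ_2 = 3.3944;  v_1 ≈ (0.2898, -0.9571)


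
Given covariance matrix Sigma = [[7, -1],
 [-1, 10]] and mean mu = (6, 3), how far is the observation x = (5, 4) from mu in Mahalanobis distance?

Step 1 — centre the observation: (x - mu) = (-1, 1).

Step 2 — invert Sigma. det(Sigma) = 7·10 - (-1)² = 69.
  Sigma^{-1} = (1/det) · [[d, -b], [-b, a]] = [[0.1449, 0.0145],
 [0.0145, 0.1014]].

Step 3 — form the quadratic (x - mu)^T · Sigma^{-1} · (x - mu):
  Sigma^{-1} · (x - mu) = (-0.1304, 0.087).
  (x - mu)^T · [Sigma^{-1} · (x - mu)] = (-1)·(-0.1304) + (1)·(0.087) = 0.2174.

Step 4 — take square root: d = √(0.2174) ≈ 0.4663.

d(x, mu) = √(0.2174) ≈ 0.4663


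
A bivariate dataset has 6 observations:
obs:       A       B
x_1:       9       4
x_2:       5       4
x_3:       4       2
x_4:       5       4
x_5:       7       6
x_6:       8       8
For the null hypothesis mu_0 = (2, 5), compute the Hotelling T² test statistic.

Step 1 — sample mean vector:
  mean(A) = (9 + 5 + 4 + 5 + 7 + 8) / 6 = 38/6 = 6.3333
  mean(B) = (4 + 4 + 2 + 4 + 6 + 8) / 6 = 28/6 = 4.6667
  x̄ = (6.3333, 4.6667),  deviation x̄ - mu_0 = (6.3333, 4.6667) - (2, 5) = (4.3333, -0.3333).

Step 2 — sample covariance matrix, S[i,j] = (1/(n-1)) · Σ_k (x_{k,i} - mean_i) · (x_{k,j} - mean_j), divisor n-1 = 5:
  S[A,A] = ((2.6667)·(2.6667) + (-1.3333)·(-1.3333) + (-2.3333)·(-2.3333) + (-1.3333)·(-1.3333) + (0.6667)·(0.6667) + (1.6667)·(1.6667)) / 5 = 19.3333/5 = 3.8667
  S[A,B] = ((2.6667)·(-0.6667) + (-1.3333)·(-0.6667) + (-2.3333)·(-2.6667) + (-1.3333)·(-0.6667) + (0.6667)·(1.3333) + (1.6667)·(3.3333)) / 5 = 12.6667/5 = 2.5333
  S[B,B] = ((-0.6667)·(-0.6667) + (-0.6667)·(-0.6667) + (-2.6667)·(-2.6667) + (-0.6667)·(-0.6667) + (1.3333)·(1.3333) + (3.3333)·(3.3333)) / 5 = 21.3333/5 = 4.2667
  S = [[3.8667, 2.5333],
 [2.5333, 4.2667]].

Step 3 — invert S. det(S) = 3.8667·4.2667 - (2.5333)² = 10.08.
  S^{-1} = (1/det) · [[d, -b], [-b, a]] = [[0.4233, -0.2513],
 [-0.2513, 0.3836]].

Step 4 — quadratic form (x̄ - mu_0)^T · S^{-1} · (x̄ - mu_0):
  S^{-1} · (x̄ - mu_0) = (1.918, -1.2169),
  (x̄ - mu_0)^T · [...] = (4.3333)·(1.918) + (-0.3333)·(-1.2169) = 8.7169.

Step 5 — scale by n: T² = 6 · 8.7169 = 52.3016.

T² ≈ 52.3016


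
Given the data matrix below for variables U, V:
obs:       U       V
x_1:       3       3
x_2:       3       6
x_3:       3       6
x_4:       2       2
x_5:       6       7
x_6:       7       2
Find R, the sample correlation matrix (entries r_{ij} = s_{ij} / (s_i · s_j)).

Step 1 — column means:
  mean(U) = (3 + 3 + 3 + 2 + 6 + 7) / 6 = 24/6 = 4
  mean(V) = (3 + 6 + 6 + 2 + 7 + 2) / 6 = 26/6 = 4.3333

Step 2 — sample variances and covariances s[i,j] = (1/(n-1)) · Σ_k (x_{k,i} - mean_i) · (x_{k,j} - mean_j), with n-1 = 5:
  s[U,U] = ((-1)·(-1) + (-1)·(-1) + (-1)·(-1) + (-2)·(-2) + (2)·(2) + (3)·(3)) / 5 = 20/5 = 4
  s[U,V] = ((-1)·(-1.3333) + (-1)·(1.6667) + (-1)·(1.6667) + (-2)·(-2.3333) + (2)·(2.6667) + (3)·(-2.3333)) / 5 = 1/5 = 0.2
  s[V,V] = ((-1.3333)·(-1.3333) + (1.6667)·(1.6667) + (1.6667)·(1.6667) + (-2.3333)·(-2.3333) + (2.6667)·(2.6667) + (-2.3333)·(-2.3333)) / 5 = 25.3333/5 = 5.0667
  Sample standard deviations s_i = √(s[i,i]):
  s(U) = √(4) = 2
  s(V) = √(5.0667) = 2.2509

Step 3 — r_{ij} = s_{ij} / (s_i · s_j):
  r[U,U] = 1 (diagonal).
  r[U,V] = 0.2 / (2 · 2.2509) = 0.2 / 4.5019 = 0.0444
  r[V,V] = 1 (diagonal).

R is symmetric with unit diagonal. Assembling:

R = [[1, 0.0444],
 [0.0444, 1]]


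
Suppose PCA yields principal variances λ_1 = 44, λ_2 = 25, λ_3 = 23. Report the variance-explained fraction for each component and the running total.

Step 1 — total variance = trace(Sigma) = Σ λ_i = 44 + 25 + 23 = 92.

Step 2 — fraction explained by component i = λ_i / Σ λ:
  PC1: 44/92 = 0.4783
  PC2: 25/92 = 0.2717
  PC3: 23/92 = 0.25

Step 3 — cumulative fraction after k components = (λ_1 + ... + λ_k) / Σ λ:
  k = 1: 44/92 = 0.4783
  k = 2: (44 + 25)/92 = 69/92 = 0.75
  k = 3: (44 + 25 + 23)/92 = 92/92 = 1

Summary (fraction, with percent):

explained: PC1 0.4783 (47.83%), PC2 0.2717 (27.17%), PC3 0.25 (25%);  cumulative: 0.4783, 0.75, 1


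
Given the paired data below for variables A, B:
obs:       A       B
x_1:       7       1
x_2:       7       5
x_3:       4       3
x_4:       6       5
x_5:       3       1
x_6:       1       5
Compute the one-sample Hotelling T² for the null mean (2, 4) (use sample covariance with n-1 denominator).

Step 1 — sample mean vector:
  mean(A) = (7 + 7 + 4 + 6 + 3 + 1) / 6 = 28/6 = 4.6667
  mean(B) = (1 + 5 + 3 + 5 + 1 + 5) / 6 = 20/6 = 3.3333
  x̄ = (4.6667, 3.3333),  deviation x̄ - mu_0 = (4.6667, 3.3333) - (2, 4) = (2.6667, -0.6667).

Step 2 — sample covariance matrix, S[i,j] = (1/(n-1)) · Σ_k (x_{k,i} - mean_i) · (x_{k,j} - mean_j), divisor n-1 = 5:
  S[A,A] = ((2.3333)·(2.3333) + (2.3333)·(2.3333) + (-0.6667)·(-0.6667) + (1.3333)·(1.3333) + (-1.6667)·(-1.6667) + (-3.6667)·(-3.6667)) / 5 = 29.3333/5 = 5.8667
  S[A,B] = ((2.3333)·(-2.3333) + (2.3333)·(1.6667) + (-0.6667)·(-0.3333) + (1.3333)·(1.6667) + (-1.6667)·(-2.3333) + (-3.6667)·(1.6667)) / 5 = -1.3333/5 = -0.2667
  S[B,B] = ((-2.3333)·(-2.3333) + (1.6667)·(1.6667) + (-0.3333)·(-0.3333) + (1.6667)·(1.6667) + (-2.3333)·(-2.3333) + (1.6667)·(1.6667)) / 5 = 19.3333/5 = 3.8667
  S = [[5.8667, -0.2667],
 [-0.2667, 3.8667]].

Step 3 — invert S. det(S) = 5.8667·3.8667 - (-0.2667)² = 22.6133.
  S^{-1} = (1/det) · [[d, -b], [-b, a]] = [[0.171, 0.0118],
 [0.0118, 0.2594]].

Step 4 — quadratic form (x̄ - mu_0)^T · S^{-1} · (x̄ - mu_0):
  S^{-1} · (x̄ - mu_0) = (0.4481, -0.1415),
  (x̄ - mu_0)^T · [...] = (2.6667)·(0.4481) + (-0.6667)·(-0.1415) = 1.2893.

Step 5 — scale by n: T² = 6 · 1.2893 = 7.7358.

T² ≈ 7.7358


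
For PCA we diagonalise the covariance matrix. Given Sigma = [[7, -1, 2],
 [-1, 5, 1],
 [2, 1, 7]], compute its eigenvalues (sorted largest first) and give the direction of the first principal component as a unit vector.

Step 1 — characteristic polynomial p(λ) = det(λI - Sigma) = λ³ - tr·λ² + c_1·λ - det, where tr = trace, c_1 = sum of the principal 2×2 minors, det = det(Sigma):
  tr = 7 + 5 + 7 = 19,
  c_1 = (7·5 - (-1)²) + (7·7 - (2)²) + (5·7 - (1)²) = 34 + 45 + 34 = 113,
  det = 7·(5·7 - (1)²) - (-1)·((-1)·7 - (1)·(2)) + (2)·((-1)·(1) - 5·(2)) = 7·(34) - (-1)·(-9) + (2)·(-11) = 207.
  So p(λ) = λ³ - 19λ² + 113λ - 207.
Step 2 — look for an integer root (rational root theorem: any rational root is an integer divisor of 207). Testing λ = 9:
  p(9) = 729 - 1539 + 1017 - 207 = 0  ✓
  Dividing out (λ - 9): p(λ) = (λ - 9)(λ² - 10λ + 23).
Step 3 — remaining eigenvalues from the quadratic λ² - 10λ + 23 = 0:
  Δ = 10² - 4·23 = 100 - 92 = 8,  λ = (10 ± √8)/2 = (10 ± 2.8284)/2 ≈ 6.4142 or 3.5858.
  Sorted: λ_1 = 9,  λ_2 = 6.4142,  λ_3 = 3.5858  (check: sum = 19 = tr ✓).

Step 4 — unit eigenvector for λ_1 = 9: v spans the null space of (Sigma - λ_1 I), whose rows are
  r_1 = (-2, -1, 2),  r_2 = (-1, -4, 1),  r_3 = (2, 1, -2).
  v is orthogonal to every row, so take v ∝ r_1 × r_2 = ((-1)·(1) - (2)·(-4), (2)·(-1) - (-2)·(1), (-2)·(-4) - (-1)·(-1)) = (7, 0, 7).
  Rescale (divide by 7): u = (1, 0, 1).
  ||u|| = √((1)² + (0)² + (1)²) = √(2) ≈ 1.4142,  v_1 = u/||u|| ≈ (0.7071, 0, 0.7071) (||v_1|| = 1).

λ_1 = 9,  λ_2 = 6.4142,  λ_3 = 3.5858;  v_1 ≈ (0.7071, 0, 0.7071)


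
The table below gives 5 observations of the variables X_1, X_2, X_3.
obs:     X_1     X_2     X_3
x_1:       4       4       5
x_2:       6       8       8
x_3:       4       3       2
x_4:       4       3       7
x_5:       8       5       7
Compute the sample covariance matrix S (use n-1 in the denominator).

Step 1 — column means:
  mean(X_1) = (4 + 6 + 4 + 4 + 8) / 5 = 26/5 = 5.2
  mean(X_2) = (4 + 8 + 3 + 3 + 5) / 5 = 23/5 = 4.6
  mean(X_3) = (5 + 8 + 2 + 7 + 7) / 5 = 29/5 = 5.8

Step 2 — sample covariance S[i,j] = (1/(n-1)) · Σ_k (x_{k,i} - mean_i) · (x_{k,j} - mean_j), with n-1 = 4.
  S[X_1,X_1] = ((-1.2)·(-1.2) + (0.8)·(0.8) + (-1.2)·(-1.2) + (-1.2)·(-1.2) + (2.8)·(2.8)) / 4 = 12.8/4 = 3.2
  S[X_1,X_2] = ((-1.2)·(-0.6) + (0.8)·(3.4) + (-1.2)·(-1.6) + (-1.2)·(-1.6) + (2.8)·(0.4)) / 4 = 8.4/4 = 2.1
  S[X_1,X_3] = ((-1.2)·(-0.8) + (0.8)·(2.2) + (-1.2)·(-3.8) + (-1.2)·(1.2) + (2.8)·(1.2)) / 4 = 9.2/4 = 2.3
  S[X_2,X_2] = ((-0.6)·(-0.6) + (3.4)·(3.4) + (-1.6)·(-1.6) + (-1.6)·(-1.6) + (0.4)·(0.4)) / 4 = 17.2/4 = 4.3
  S[X_2,X_3] = ((-0.6)·(-0.8) + (3.4)·(2.2) + (-1.6)·(-3.8) + (-1.6)·(1.2) + (0.4)·(1.2)) / 4 = 12.6/4 = 3.15
  S[X_3,X_3] = ((-0.8)·(-0.8) + (2.2)·(2.2) + (-3.8)·(-3.8) + (1.2)·(1.2) + (1.2)·(1.2)) / 4 = 22.8/4 = 5.7

S is symmetric (S[j,i] = S[i,j]). Assembling:

S = [[3.2, 2.1, 2.3],
 [2.1, 4.3, 3.15],
 [2.3, 3.15, 5.7]]


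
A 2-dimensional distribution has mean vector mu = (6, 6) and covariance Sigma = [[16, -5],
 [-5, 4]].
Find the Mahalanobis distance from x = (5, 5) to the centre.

Step 1 — centre the observation: (x - mu) = (-1, -1).

Step 2 — invert Sigma. det(Sigma) = 16·4 - (-5)² = 39.
  Sigma^{-1} = (1/det) · [[d, -b], [-b, a]] = [[0.1026, 0.1282],
 [0.1282, 0.4103]].

Step 3 — form the quadratic (x - mu)^T · Sigma^{-1} · (x - mu):
  Sigma^{-1} · (x - mu) = (-0.2308, -0.5385).
  (x - mu)^T · [Sigma^{-1} · (x - mu)] = (-1)·(-0.2308) + (-1)·(-0.5385) = 0.7692.

Step 4 — take square root: d = √(0.7692) ≈ 0.8771.

d(x, mu) = √(0.7692) ≈ 0.8771


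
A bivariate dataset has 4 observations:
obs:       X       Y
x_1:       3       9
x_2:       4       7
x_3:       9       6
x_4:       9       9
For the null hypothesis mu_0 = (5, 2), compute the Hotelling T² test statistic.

Step 1 — sample mean vector:
  mean(X) = (3 + 4 + 9 + 9) / 4 = 25/4 = 6.25
  mean(Y) = (9 + 7 + 6 + 9) / 4 = 31/4 = 7.75
  x̄ = (6.25, 7.75),  deviation x̄ - mu_0 = (6.25, 7.75) - (5, 2) = (1.25, 5.75).

Step 2 — sample covariance matrix, S[i,j] = (1/(n-1)) · Σ_k (x_{k,i} - mean_i) · (x_{k,j} - mean_j), divisor n-1 = 3:
  S[X,X] = ((-3.25)·(-3.25) + (-2.25)·(-2.25) + (2.75)·(2.75) + (2.75)·(2.75)) / 3 = 30.75/3 = 10.25
  S[X,Y] = ((-3.25)·(1.25) + (-2.25)·(-0.75) + (2.75)·(-1.75) + (2.75)·(1.25)) / 3 = -3.75/3 = -1.25
  S[Y,Y] = ((1.25)·(1.25) + (-0.75)·(-0.75) + (-1.75)·(-1.75) + (1.25)·(1.25)) / 3 = 6.75/3 = 2.25
  S = [[10.25, -1.25],
 [-1.25, 2.25]].

Step 3 — invert S. det(S) = 10.25·2.25 - (-1.25)² = 21.5.
  S^{-1} = (1/det) · [[d, -b], [-b, a]] = [[0.1047, 0.0581],
 [0.0581, 0.4767]].

Step 4 — quadratic form (x̄ - mu_0)^T · S^{-1} · (x̄ - mu_0):
  S^{-1} · (x̄ - mu_0) = (0.4651, 2.814),
  (x̄ - mu_0)^T · [...] = (1.25)·(0.4651) + (5.75)·(2.814) = 16.7616.

Step 5 — scale by n: T² = 4 · 16.7616 = 67.0465.

T² ≈ 67.0465


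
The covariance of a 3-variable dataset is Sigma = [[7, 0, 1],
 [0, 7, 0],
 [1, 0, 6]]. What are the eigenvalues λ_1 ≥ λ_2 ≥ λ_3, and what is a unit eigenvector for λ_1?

Step 1 — characteristic polynomial p(λ) = det(λI - Sigma) = λ³ - tr·λ² + c_1·λ - det, where tr = trace, c_1 = sum of the principal 2×2 minors, det = det(Sigma):
  tr = 7 + 7 + 6 = 20,
  c_1 = (7·7 - (0)²) + (7·6 - (1)²) + (7·6 - (0)²) = 49 + 41 + 42 = 132,
  det = 7·(7·6 - (0)²) - (0)·((0)·6 - (0)·(1)) + (1)·((0)·(0) - 7·(1)) = 7·(42) - (0)·(0) + (1)·(-7) = 287.
  So p(λ) = λ³ - 20λ² + 132λ - 287.
Step 2 — look for an integer root (rational root theorem: any rational root is an integer divisor of 287). Testing λ = 7:
  p(7) = 343 - 980 + 924 - 287 = 0  ✓
  Dividing out (λ - 7): p(λ) = (λ - 7)(λ² - 13λ + 41).
Step 3 — remaining eigenvalues from the quadratic λ² - 13λ + 41 = 0:
  Δ = 13² - 4·41 = 169 - 164 = 5,  λ = (13 ± √5)/2 = (13 ± 2.2361)/2 ≈ 7.618 or 5.382.
  Sorted: λ_1 = 7.618,  λ_2 = 7,  λ_3 = 5.382  (check: sum = 20 = tr ✓).

Step 4 — unit eigenvector for λ_1 ≈ 7.618: v spans the null space of (Sigma - λ_1 I), whose rows are
  r_1 = (-0.618, 0, 1),  r_2 = (0, -0.618, 0),  r_3 = (1, 0, -1.618).
  v is orthogonal to every row, so take v ∝ r_1 × r_2 = ((0)·(0) - (1)·(-0.618), (1)·(0) - (-0.618)·(0), (-0.618)·(-0.618) - (0)·(0)) ≈ (0.618, 0, 0.382).
  Let u = (0.618, 0, 0.382).
  ||u|| = √((0.618)² + (0)² + (0.382)²) = √(0.5279) ≈ 0.7265,  v_1 = u/||u|| ≈ (0.8507, 0, 0.5257) (||v_1|| = 1).

λ_1 = 7.618,  λ_2 = 7,  λ_3 = 5.382;  v_1 ≈ (0.8507, 0, 0.5257)


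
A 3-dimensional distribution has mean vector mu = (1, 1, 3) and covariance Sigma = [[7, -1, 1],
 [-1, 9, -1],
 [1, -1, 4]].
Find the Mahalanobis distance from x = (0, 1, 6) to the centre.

Step 1 — centre the observation: (x - mu) = (-1, 0, 3).

Step 2 — invert Sigma (cofactor / det for 3×3, or solve directly):
  Sigma^{-1} = [[0.1496, 0.0128, -0.0342],
 [0.0128, 0.1154, 0.0256],
 [-0.0342, 0.0256, 0.265]].

Step 3 — form the quadratic (x - mu)^T · Sigma^{-1} · (x - mu):
  Sigma^{-1} · (x - mu) = (-0.2521, 0.0641, 0.8291).
  (x - mu)^T · [Sigma^{-1} · (x - mu)] = (-1)·(-0.2521) + (0)·(0.0641) + (3)·(0.8291) = 2.7393.

Step 4 — take square root: d = √(2.7393) ≈ 1.6551.

d(x, mu) = √(2.7393) ≈ 1.6551


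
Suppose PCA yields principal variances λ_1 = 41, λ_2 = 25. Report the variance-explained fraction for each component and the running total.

Step 1 — total variance = trace(Sigma) = Σ λ_i = 41 + 25 = 66.

Step 2 — fraction explained by component i = λ_i / Σ λ:
  PC1: 41/66 = 0.6212
  PC2: 25/66 = 0.3788

Step 3 — cumulative fraction after k components = (λ_1 + ... + λ_k) / Σ λ:
  k = 1: 41/66 = 0.6212
  k = 2: (41 + 25)/66 = 66/66 = 1

Summary (fraction, with percent):

explained: PC1 0.6212 (62.12%), PC2 0.3788 (37.88%);  cumulative: 0.6212, 1


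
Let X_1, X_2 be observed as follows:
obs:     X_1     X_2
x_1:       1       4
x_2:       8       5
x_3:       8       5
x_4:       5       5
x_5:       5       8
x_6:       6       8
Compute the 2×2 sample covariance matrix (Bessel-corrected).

Step 1 — column means:
  mean(X_1) = (1 + 8 + 8 + 5 + 5 + 6) / 6 = 33/6 = 5.5
  mean(X_2) = (4 + 5 + 5 + 5 + 8 + 8) / 6 = 35/6 = 5.8333

Step 2 — sample covariance S[i,j] = (1/(n-1)) · Σ_k (x_{k,i} - mean_i) · (x_{k,j} - mean_j), with n-1 = 5.
  S[X_1,X_1] = ((-4.5)·(-4.5) + (2.5)·(2.5) + (2.5)·(2.5) + (-0.5)·(-0.5) + (-0.5)·(-0.5) + (0.5)·(0.5)) / 5 = 33.5/5 = 6.7
  S[X_1,X_2] = ((-4.5)·(-1.8333) + (2.5)·(-0.8333) + (2.5)·(-0.8333) + (-0.5)·(-0.8333) + (-0.5)·(2.1667) + (0.5)·(2.1667)) / 5 = 4.5/5 = 0.9
  S[X_2,X_2] = ((-1.8333)·(-1.8333) + (-0.8333)·(-0.8333) + (-0.8333)·(-0.8333) + (-0.8333)·(-0.8333) + (2.1667)·(2.1667) + (2.1667)·(2.1667)) / 5 = 14.8333/5 = 2.9667

S is symmetric (S[j,i] = S[i,j]). Assembling:

S = [[6.7, 0.9],
 [0.9, 2.9667]]


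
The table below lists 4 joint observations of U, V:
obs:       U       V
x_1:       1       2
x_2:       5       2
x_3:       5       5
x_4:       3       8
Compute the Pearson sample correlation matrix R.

Step 1 — column means:
  mean(U) = (1 + 5 + 5 + 3) / 4 = 14/4 = 3.5
  mean(V) = (2 + 2 + 5 + 8) / 4 = 17/4 = 4.25

Step 2 — sample variances and covariances s[i,j] = (1/(n-1)) · Σ_k (x_{k,i} - mean_i) · (x_{k,j} - mean_j), with n-1 = 3:
  s[U,U] = ((-2.5)·(-2.5) + (1.5)·(1.5) + (1.5)·(1.5) + (-0.5)·(-0.5)) / 3 = 11/3 = 3.6667
  s[U,V] = ((-2.5)·(-2.25) + (1.5)·(-2.25) + (1.5)·(0.75) + (-0.5)·(3.75)) / 3 = 1.5/3 = 0.5
  s[V,V] = ((-2.25)·(-2.25) + (-2.25)·(-2.25) + (0.75)·(0.75) + (3.75)·(3.75)) / 3 = 24.75/3 = 8.25
  Sample standard deviations s_i = √(s[i,i]):
  s(U) = √(3.6667) = 1.9149
  s(V) = √(8.25) = 2.8723

Step 3 — r_{ij} = s_{ij} / (s_i · s_j):
  r[U,U] = 1 (diagonal).
  r[U,V] = 0.5 / (1.9149 · 2.8723) = 0.5 / 5.5 = 0.0909
  r[V,V] = 1 (diagonal).

R is symmetric with unit diagonal. Assembling:

R = [[1, 0.0909],
 [0.0909, 1]]


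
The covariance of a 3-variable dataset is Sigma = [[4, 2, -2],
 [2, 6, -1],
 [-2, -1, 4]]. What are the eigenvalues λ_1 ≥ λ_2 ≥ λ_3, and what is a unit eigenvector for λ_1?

Step 1 — characteristic polynomial p(λ) = det(λI - Sigma) = λ³ - tr·λ² + c_1·λ - det, where tr = trace, c_1 = sum of the principal 2×2 minors, det = det(Sigma):
  tr = 4 + 6 + 4 = 14,
  c_1 = (4·6 - (2)²) + (4·4 - (-2)²) + (6·4 - (-1)²) = 20 + 12 + 23 = 55,
  det = 4·(6·4 - (-1)²) - (2)·((2)·4 - (-1)·(-2)) + (-2)·((2)·(-1) - 6·(-2)) = 4·(23) - (2)·(6) + (-2)·(10) = 60.
  So p(λ) = λ³ - 14λ² + 55λ - 60.
Step 2 — look for an integer root (rational root theorem: any rational root is an integer divisor of 60). Testing λ = 4:
  p(4) = 64 - 224 + 220 - 60 = 0  ✓
  Dividing out (λ - 4): p(λ) = (λ - 4)(λ² - 10λ + 15).
Step 3 — remaining eigenvalues from the quadratic λ² - 10λ + 15 = 0:
  Δ = 10² - 4·15 = 100 - 60 = 40,  λ = (10 ± √40)/2 = (10 ± 6.3246)/2 ≈ 8.1623 or 1.8377.
  Sorted: λ_1 = 8.1623,  λ_2 = 4,  λ_3 = 1.8377  (check: sum = 14 = tr ✓).

Step 4 — unit eigenvector for λ_1 ≈ 8.1623: v spans the null space of (Sigma - λ_1 I), whose rows are
  r_1 = (-4.1623, 2, -2),  r_2 = (2, -2.1623, -1),  r_3 = (-2, -1, -4.1623).
  v is orthogonal to every row, so take v ∝ r_1 × r_2 = ((2)·(-1) - (-2)·(-2.1623), (-2)·(2) - (-4.1623)·(-1), (-4.1623)·(-2.1623) - (2)·(2)) ≈ (-6.3246, -8.1623, 5).
  Rescale (multiply by -1 so the first nonzero entry is positive): u = (6.3246, 8.1623, -5).
  ||u|| = √((6.3246)² + (8.1623)² + (-5)²) = √(131.6228) ≈ 11.4727,  v_1 = u/||u|| ≈ (0.5513, 0.7115, -0.4358) (||v_1|| = 1).

λ_1 = 8.1623,  λ_2 = 4,  λ_3 = 1.8377;  v_1 ≈ (0.5513, 0.7115, -0.4358)
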